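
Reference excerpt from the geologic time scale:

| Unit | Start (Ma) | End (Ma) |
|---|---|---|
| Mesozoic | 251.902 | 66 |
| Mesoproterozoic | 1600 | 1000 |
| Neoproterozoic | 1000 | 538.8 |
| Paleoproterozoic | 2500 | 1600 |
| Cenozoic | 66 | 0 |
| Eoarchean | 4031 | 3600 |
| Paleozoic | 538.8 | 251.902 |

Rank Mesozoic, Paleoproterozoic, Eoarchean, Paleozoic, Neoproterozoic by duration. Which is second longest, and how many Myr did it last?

Durations: Mesozoic 185.902; Paleoproterozoic 900; Eoarchean 431; Paleozoic 286.898; Neoproterozoic 461.2 Myr.
Sorted longest-first: Paleoproterozoic (900), Neoproterozoic (461.2), Eoarchean (431), Paleozoic (286.898), Mesozoic (185.902).
The second longest is Neoproterozoic at 461.2 Myr.

Neoproterozoic, 461.2 million years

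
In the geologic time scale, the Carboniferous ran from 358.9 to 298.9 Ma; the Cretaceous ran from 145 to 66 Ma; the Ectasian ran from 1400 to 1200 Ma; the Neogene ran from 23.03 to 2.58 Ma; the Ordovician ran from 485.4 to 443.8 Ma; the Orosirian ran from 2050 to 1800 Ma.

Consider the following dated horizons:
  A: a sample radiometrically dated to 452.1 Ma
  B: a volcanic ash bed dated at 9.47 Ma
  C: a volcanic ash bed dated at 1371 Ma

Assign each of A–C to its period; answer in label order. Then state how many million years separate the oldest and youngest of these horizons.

Match each age against the start–end ranges in the excerpt: A = 452.1 Ma → Ordovician (485.4–443.8); B = 9.47 Ma → Neogene (23.03–2.58); C = 1371 Ma → Ectasian (1400–1200).
The largest age is 1371 Ma and the smallest is 9.47 Ma; their difference is 1361.53 Myr.

A — Ordovician; B — Neogene; C — Ectasian; span 1361.53 million years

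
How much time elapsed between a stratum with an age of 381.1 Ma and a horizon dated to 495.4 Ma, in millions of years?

114.3 million years

495.4 − 381.1 = 114.3 million years.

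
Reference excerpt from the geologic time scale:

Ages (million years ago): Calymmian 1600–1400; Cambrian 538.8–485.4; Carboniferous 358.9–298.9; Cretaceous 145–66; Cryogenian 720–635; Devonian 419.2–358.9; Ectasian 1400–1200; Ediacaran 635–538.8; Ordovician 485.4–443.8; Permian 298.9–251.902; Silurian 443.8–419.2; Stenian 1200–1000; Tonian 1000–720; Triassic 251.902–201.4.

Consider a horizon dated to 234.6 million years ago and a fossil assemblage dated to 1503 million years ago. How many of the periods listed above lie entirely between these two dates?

The older date is 1503 Ma and the younger is 234.6 Ma.
Periods with start < 1503 and end > 234.6 Ma: Ectasian (1400–1200), Stenian (1200–1000), Tonian (1000–720), Cryogenian (720–635), Ediacaran (635–538.8), Cambrian (538.8–485.4), Ordovician (485.4–443.8), Silurian (443.8–419.2), Devonian (419.2–358.9), Carboniferous (358.9–298.9), Permian (298.9–251.902).
That is 11 complete periods.

11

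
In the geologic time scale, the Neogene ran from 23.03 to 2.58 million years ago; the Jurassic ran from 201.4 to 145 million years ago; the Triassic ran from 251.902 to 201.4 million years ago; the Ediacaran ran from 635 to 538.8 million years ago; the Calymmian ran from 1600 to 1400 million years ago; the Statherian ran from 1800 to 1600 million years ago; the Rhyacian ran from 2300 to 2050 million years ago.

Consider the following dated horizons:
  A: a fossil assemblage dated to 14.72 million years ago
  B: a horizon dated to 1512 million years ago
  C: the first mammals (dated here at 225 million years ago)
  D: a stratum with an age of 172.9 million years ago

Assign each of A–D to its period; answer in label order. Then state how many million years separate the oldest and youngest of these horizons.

Match each age against the start–end ranges in the excerpt: A = 14.72 Ma → Neogene (23.03–2.58); B = 1512 Ma → Calymmian (1600–1400); C = 225 Ma → Triassic (251.902–201.4); D = 172.9 Ma → Jurassic (201.4–145).
The largest age is 1512 Ma and the smallest is 14.72 Ma; their difference is 1497.28 Myr.

A — Neogene; B — Calymmian; C — Triassic; D — Jurassic; span 1497.28 million years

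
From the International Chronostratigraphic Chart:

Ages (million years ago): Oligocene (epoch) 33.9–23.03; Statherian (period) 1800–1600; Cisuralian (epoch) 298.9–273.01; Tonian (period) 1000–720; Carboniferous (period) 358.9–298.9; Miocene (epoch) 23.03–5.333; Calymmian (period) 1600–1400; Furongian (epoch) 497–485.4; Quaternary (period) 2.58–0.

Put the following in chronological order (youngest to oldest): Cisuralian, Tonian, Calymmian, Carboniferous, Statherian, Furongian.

Read off each span (Ma): Cisuralian 298.9–273.01; Tonian 1000–720; Calymmian 1600–1400; Carboniferous 358.9–298.9; Statherian 1800–1600; Furongian 497–485.4.
Larger Ma is older, so oldest→youngest is Statherian, Calymmian, Tonian, Furongian, Carboniferous, Cisuralian; reverse it for youngest→oldest.

Cisuralian, Carboniferous, Furongian, Tonian, Calymmian, Statherian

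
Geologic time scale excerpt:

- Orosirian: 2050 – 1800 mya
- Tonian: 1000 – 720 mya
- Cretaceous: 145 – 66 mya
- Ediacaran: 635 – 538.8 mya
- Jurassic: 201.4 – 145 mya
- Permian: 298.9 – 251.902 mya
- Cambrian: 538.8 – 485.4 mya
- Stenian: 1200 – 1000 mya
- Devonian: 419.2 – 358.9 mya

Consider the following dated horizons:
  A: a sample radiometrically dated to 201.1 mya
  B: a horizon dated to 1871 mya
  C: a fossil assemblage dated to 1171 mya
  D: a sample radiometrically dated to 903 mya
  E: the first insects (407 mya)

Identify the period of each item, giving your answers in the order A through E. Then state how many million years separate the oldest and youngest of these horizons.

Match each age against the start–end ranges in the excerpt: A = 201.1 Ma → Jurassic (201.4–145); B = 1871 Ma → Orosirian (2050–1800); C = 1171 Ma → Stenian (1200–1000); D = 903 Ma → Tonian (1000–720); E = 407 Ma → Devonian (419.2–358.9).
The largest age is 1871 Ma and the smallest is 201.1 Ma; their difference is 1669.9 Myr.

A — Jurassic; B — Orosirian; C — Stenian; D — Tonian; E — Devonian; span 1669.9 million years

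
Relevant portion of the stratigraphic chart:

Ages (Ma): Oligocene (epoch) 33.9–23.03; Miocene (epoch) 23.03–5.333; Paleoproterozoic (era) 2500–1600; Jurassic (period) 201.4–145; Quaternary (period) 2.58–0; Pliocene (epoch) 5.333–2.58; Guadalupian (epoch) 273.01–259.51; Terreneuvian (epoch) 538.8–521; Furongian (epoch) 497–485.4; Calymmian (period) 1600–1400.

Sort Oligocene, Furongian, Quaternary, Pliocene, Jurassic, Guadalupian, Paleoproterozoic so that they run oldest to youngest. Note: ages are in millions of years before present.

Paleoproterozoic, Furongian, Guadalupian, Jurassic, Oligocene, Pliocene, Quaternary

The oldest of these is Paleoproterozoic (starts 2500 Ma) and the youngest is Quaternary (ends 0 Ma).
In between, by decreasing start age: Furongian (497), Guadalupian (273.01), Jurassic (201.4), Oligocene (33.9), Pliocene (5.333).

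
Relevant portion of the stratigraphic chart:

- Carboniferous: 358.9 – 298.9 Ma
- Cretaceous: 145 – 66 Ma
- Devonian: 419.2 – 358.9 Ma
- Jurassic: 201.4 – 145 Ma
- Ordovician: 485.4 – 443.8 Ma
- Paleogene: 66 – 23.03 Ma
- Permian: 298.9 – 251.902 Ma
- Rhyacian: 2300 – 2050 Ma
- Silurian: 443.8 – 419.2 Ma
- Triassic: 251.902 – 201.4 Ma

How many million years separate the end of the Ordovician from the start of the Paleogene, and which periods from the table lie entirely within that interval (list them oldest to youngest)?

The Ordovician closes at 443.8 Ma and the Paleogene opens at 66 Ma, so the interval is 443.8 − 66 = 377.8 Myr.
A period fits inside if it starts at or after 443.8 Ma and ends at or before 66 Ma; oldest first that gives Silurian, Devonian, Carboniferous, Permian, Triassic, Jurassic, Cretaceous.

377.8 million years; Silurian, Devonian, Carboniferous, Permian, Triassic, Jurassic, Cretaceous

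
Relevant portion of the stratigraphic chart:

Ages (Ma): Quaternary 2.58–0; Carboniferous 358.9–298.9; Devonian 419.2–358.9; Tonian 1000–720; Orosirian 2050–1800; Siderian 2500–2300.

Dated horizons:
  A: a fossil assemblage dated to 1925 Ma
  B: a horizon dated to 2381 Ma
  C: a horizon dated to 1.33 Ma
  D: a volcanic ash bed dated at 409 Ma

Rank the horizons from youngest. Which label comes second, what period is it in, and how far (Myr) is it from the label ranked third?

D, in the Devonian; 1516 million years to A

Sorted youngest-first by Ma: C (1.33), D (409), A (1925), B (2381).
The second youngest is D at 409 Ma, which lies in 419.2–358.9 Ma: the Devonian.
The third youngest is A at 1925 Ma; separation = |409 − 1925| = 1516 Myr.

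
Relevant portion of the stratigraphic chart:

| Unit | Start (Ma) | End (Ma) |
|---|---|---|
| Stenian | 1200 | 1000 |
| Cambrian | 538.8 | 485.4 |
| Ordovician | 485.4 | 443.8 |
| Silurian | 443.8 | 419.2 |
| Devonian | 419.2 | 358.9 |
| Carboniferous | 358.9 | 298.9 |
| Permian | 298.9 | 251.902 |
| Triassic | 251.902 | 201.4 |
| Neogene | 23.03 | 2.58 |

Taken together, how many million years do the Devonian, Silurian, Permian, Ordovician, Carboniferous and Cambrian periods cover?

286.898 million years

Each duration: Devonian = 60.3; Silurian = 24.6; Permian = 46.998; Ordovician = 41.6; Carboniferous = 60; Cambrian = 53.4.
Sum: 60.3 + 24.6 + 46.998 + 41.6 + 60 + 53.4 = 286.898 Myr.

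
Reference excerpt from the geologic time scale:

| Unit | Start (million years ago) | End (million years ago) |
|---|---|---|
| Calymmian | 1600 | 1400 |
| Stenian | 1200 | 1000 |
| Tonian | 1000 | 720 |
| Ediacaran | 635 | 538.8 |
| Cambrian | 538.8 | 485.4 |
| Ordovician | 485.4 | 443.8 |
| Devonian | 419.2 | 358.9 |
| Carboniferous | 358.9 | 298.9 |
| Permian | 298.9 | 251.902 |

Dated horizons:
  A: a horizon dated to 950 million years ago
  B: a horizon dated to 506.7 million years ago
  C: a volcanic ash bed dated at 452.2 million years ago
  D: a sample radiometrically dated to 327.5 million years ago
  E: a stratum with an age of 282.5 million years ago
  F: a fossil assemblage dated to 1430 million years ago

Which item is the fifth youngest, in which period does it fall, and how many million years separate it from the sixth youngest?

A, in the Tonian; 480 million years to F

Sorted youngest-first by Ma: E (282.5), D (327.5), C (452.2), B (506.7), A (950), F (1430).
The fifth youngest is A at 950 Ma, which lies in 1000–720 Ma: the Tonian.
The sixth youngest is F at 1430 Ma; separation = |950 − 1430| = 480 Myr.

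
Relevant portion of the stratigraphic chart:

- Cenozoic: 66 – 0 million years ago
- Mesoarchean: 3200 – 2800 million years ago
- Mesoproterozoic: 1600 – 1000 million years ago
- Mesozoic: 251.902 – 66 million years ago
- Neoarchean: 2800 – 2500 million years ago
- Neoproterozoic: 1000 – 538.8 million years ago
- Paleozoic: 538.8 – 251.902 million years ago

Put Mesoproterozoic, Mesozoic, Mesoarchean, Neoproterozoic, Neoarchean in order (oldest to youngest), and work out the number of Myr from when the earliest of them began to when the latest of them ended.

Mesoarchean, Neoarchean, Mesoproterozoic, Neoproterozoic, Mesozoic; total span 3134 Myr

Start ages (Ma): Mesoarchean 3200, Neoarchean 2800, Mesoproterozoic 1600, Neoproterozoic 1000, Mesozoic 251.902.
Ordered oldest to youngest: Mesoarchean, Neoarchean, Mesoproterozoic, Neoproterozoic, Mesozoic.
Span = 3200 − 66 = 3134 Myr.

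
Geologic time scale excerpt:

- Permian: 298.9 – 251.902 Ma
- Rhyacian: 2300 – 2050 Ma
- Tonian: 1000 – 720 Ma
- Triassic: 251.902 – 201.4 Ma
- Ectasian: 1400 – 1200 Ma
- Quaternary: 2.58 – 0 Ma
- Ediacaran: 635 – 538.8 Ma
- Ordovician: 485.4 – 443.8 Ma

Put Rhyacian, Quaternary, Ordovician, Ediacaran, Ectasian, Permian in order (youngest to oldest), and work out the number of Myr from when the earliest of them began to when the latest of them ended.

Start ages (Ma): Rhyacian 2300, Ectasian 1400, Ediacaran 635, Ordovician 485.4, Permian 298.9, Quaternary 2.58.
Ordered youngest to oldest: Quaternary, Permian, Ordovician, Ediacaran, Ectasian, Rhyacian.
Span = 2300 − 0 = 2300 Myr.

Quaternary, Permian, Ordovician, Ediacaran, Ectasian, Rhyacian; total span 2300 Myr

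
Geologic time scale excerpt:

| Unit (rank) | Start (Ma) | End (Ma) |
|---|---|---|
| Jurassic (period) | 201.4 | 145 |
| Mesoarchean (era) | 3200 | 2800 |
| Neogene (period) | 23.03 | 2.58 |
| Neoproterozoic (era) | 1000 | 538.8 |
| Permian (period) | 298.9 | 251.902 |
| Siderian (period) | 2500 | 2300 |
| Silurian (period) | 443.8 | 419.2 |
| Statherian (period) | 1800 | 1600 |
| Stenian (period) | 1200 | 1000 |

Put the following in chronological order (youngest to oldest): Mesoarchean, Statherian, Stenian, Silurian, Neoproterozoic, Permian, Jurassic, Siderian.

Jurassic, Permian, Silurian, Neoproterozoic, Stenian, Statherian, Siderian, Mesoarchean

The oldest of these is Mesoarchean (starts 3200 Ma) and the youngest is Jurassic (ends 145 Ma).
In between, by decreasing start age: Siderian (2500), Statherian (1800), Stenian (1200), Neoproterozoic (1000), Silurian (443.8), Permian (298.9).
Listing youngest first means reversing that sequence.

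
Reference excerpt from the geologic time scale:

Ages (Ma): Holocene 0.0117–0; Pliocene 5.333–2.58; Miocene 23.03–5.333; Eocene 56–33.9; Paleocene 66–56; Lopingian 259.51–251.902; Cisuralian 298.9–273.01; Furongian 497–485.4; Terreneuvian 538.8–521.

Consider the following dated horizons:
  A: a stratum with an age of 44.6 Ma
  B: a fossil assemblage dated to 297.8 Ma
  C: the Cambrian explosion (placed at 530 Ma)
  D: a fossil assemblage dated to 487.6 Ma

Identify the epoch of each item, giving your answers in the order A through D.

A: 44.6 Ma lies in 56–33.9 Ma, so Eocene.
B: 297.8 Ma lies in 298.9–273.01 Ma, so Cisuralian.
C: 530 Ma lies in 538.8–521 Ma, so Terreneuvian.
D: 487.6 Ma lies in 497–485.4 Ma, so Furongian.

A — Eocene; B — Cisuralian; C — Terreneuvian; D — Furongian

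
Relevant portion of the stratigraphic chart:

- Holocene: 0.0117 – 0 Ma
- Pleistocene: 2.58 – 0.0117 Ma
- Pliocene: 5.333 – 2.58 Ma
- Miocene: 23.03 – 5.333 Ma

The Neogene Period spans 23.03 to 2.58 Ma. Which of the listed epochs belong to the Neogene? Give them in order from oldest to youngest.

Miocene, Pliocene

Epochs with both bounds inside 23.03–2.58 Ma: Miocene (23.03–5.333), Pliocene (5.333–2.58).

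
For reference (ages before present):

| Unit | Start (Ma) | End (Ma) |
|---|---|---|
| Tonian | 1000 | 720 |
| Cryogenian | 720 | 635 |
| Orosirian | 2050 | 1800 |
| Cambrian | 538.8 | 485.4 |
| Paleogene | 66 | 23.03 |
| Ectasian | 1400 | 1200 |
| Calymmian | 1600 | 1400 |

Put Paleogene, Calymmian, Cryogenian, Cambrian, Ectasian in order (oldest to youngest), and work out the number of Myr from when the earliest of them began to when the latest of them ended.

Calymmian, Ectasian, Cryogenian, Cambrian, Paleogene; total span 1576.97 Myr

From the excerpt: Paleogene 66–23.03; Calymmian 1600–1400; Cryogenian 720–635; Cambrian 538.8–485.4; Ectasian 1400–1200 (Ma).
Larger Ma is earlier, so the oldest is Calymmian and the youngest is Paleogene; oldest to youngest: Calymmian, Ectasian, Cryogenian, Cambrian, Paleogene.
Oldest start 1600 minus youngest end 23.03 gives 1576.97 Myr overall.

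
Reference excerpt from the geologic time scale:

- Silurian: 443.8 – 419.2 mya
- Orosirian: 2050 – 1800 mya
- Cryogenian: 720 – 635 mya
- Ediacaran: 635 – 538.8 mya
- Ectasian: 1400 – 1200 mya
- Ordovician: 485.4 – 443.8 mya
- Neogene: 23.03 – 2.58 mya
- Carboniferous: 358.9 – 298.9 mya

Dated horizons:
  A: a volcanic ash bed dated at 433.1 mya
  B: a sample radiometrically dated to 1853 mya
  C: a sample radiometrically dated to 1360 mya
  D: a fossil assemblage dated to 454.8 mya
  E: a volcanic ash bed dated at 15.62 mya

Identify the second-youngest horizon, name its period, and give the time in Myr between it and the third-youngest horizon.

Sorted youngest-first by Ma: E (15.62), A (433.1), D (454.8), C (1360), B (1853).
The second youngest is A at 433.1 Ma, which lies in 443.8–419.2 Ma: the Silurian.
The third youngest is D at 454.8 Ma; separation = |433.1 − 454.8| = 21.7 Myr.

A, in the Silurian; 21.7 million years to D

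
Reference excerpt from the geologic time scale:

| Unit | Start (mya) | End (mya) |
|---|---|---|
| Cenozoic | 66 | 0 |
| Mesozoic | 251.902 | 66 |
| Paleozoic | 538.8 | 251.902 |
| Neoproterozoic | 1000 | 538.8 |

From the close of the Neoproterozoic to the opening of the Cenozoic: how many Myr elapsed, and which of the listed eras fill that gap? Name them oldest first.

End of Neoproterozoic = 538.8 Ma; start of Cenozoic = 66 Ma.
Gap = 538.8 − 66 = 472.8 Myr.
Eras wholly inside 538.8–66 Ma: Paleozoic (538.8–251.902), Mesozoic (251.902–66).

472.8 million years; Paleozoic, Mesozoic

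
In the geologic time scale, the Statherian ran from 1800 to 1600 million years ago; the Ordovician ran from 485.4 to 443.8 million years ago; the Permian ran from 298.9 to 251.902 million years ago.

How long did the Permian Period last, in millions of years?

46.998 million years

298.9 − 251.902 = 46.998 million years.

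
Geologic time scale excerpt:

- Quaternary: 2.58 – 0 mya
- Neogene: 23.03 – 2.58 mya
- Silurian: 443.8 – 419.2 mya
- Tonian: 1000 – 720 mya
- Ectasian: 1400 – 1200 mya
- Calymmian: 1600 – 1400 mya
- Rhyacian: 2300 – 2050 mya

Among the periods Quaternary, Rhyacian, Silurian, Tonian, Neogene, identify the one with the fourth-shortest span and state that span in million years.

Durations: Quaternary 2.58; Rhyacian 250; Silurian 24.6; Tonian 280; Neogene 20.45 Myr.
Sorted shortest-first: Quaternary (2.58), Neogene (20.45), Silurian (24.6), Rhyacian (250), Tonian (280).
The fourth shortest is Rhyacian at 250 Myr.

Rhyacian, 250 million years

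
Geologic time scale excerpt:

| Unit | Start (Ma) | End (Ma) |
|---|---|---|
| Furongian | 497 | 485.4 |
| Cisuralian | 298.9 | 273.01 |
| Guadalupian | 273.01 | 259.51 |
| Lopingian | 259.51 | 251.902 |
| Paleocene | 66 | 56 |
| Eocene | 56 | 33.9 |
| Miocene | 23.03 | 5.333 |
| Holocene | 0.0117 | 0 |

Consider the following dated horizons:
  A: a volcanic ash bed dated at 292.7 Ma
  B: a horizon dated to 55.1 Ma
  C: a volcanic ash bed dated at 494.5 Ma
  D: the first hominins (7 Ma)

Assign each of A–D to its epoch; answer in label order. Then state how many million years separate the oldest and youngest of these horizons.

A: 292.7 Ma lies in 298.9–273.01 Ma, so Cisuralian.
B: 55.1 Ma lies in 56–33.9 Ma, so Eocene.
C: 494.5 Ma lies in 497–485.4 Ma, so Furongian.
D: 7 Ma lies in 23.03–5.333 Ma, so Miocene.
Oldest = 494.5 Ma, youngest = 7 Ma → span 487.5 Myr.

A — Cisuralian; B — Eocene; C — Furongian; D — Miocene; span 487.5 million years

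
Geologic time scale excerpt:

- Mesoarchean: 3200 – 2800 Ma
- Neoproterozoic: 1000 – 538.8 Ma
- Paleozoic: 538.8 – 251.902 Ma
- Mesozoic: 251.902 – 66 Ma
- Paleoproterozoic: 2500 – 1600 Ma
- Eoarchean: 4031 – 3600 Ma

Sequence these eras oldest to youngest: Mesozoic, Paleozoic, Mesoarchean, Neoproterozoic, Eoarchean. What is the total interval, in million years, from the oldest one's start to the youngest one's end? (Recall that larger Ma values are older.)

From the excerpt: Mesozoic 251.902–66; Paleozoic 538.8–251.902; Mesoarchean 3200–2800; Neoproterozoic 1000–538.8; Eoarchean 4031–3600 (Ma).
Larger Ma is earlier, so the oldest is Eoarchean and the youngest is Mesozoic; oldest to youngest: Eoarchean, Mesoarchean, Neoproterozoic, Paleozoic, Mesozoic.
Oldest start 4031 minus youngest end 66 gives 3965 Myr overall.

Eoarchean → Mesoarchean → Neoproterozoic → Paleozoic → Mesozoic; total span 3965 Myr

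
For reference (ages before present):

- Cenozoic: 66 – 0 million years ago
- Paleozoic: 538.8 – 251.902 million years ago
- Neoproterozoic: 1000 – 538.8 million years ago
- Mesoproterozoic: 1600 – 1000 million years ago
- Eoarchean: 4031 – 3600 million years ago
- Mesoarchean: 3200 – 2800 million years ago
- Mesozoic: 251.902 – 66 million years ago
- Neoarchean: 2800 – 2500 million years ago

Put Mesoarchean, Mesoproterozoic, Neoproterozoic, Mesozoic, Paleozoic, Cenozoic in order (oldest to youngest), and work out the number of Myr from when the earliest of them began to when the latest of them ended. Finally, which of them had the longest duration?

Start ages (Ma): Mesoarchean 3200, Mesoproterozoic 1600, Neoproterozoic 1000, Paleozoic 538.8, Mesozoic 251.902, Cenozoic 66.
Ordered oldest to youngest: Mesoarchean, Mesoproterozoic, Neoproterozoic, Paleozoic, Mesozoic, Cenozoic.
Span = 3200 − 0 = 3200 Myr.
Durations: Cenozoic 66, Mesoarchean 400, Mesozoic 185.902, Paleozoic 286.898, Mesoproterozoic 600, Neoproterozoic 461.2 → longest is Mesoproterozoic (600 Myr).

Mesoarchean → Mesoproterozoic → Neoproterozoic → Paleozoic → Mesozoic → Cenozoic; total span 3200 Myr; longest is Mesoproterozoic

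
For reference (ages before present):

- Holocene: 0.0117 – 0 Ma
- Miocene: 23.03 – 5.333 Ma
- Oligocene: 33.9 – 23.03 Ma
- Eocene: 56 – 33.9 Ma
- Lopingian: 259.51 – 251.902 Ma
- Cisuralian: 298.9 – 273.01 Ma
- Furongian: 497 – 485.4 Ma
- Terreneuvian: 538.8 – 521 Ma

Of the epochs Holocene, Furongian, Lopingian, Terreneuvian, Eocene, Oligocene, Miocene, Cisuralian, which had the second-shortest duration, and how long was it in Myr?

Durations: Holocene 0.0117; Furongian 11.6; Lopingian 7.608; Terreneuvian 17.8; Eocene 22.1; Oligocene 10.87; Miocene 17.697; Cisuralian 25.89 Myr.
Sorted shortest-first: Holocene (0.0117), Lopingian (7.608), Oligocene (10.87), Furongian (11.6), Miocene (17.697), Terreneuvian (17.8), Eocene (22.1), Cisuralian (25.89).
The second shortest is Lopingian at 7.608 Myr.

Lopingian, 7.608 million years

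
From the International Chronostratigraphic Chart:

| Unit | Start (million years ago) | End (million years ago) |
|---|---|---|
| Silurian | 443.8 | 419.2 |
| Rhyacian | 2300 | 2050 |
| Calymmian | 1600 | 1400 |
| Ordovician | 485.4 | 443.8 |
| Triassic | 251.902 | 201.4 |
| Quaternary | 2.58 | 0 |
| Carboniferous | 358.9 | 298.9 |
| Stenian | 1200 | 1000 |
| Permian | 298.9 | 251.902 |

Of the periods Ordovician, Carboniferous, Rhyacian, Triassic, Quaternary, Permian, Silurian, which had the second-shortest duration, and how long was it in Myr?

Durations: Ordovician 41.6; Carboniferous 60; Rhyacian 250; Triassic 50.502; Quaternary 2.58; Permian 46.998; Silurian 24.6 Myr.
Sorted shortest-first: Quaternary (2.58), Silurian (24.6), Ordovician (41.6), Permian (46.998), Triassic (50.502), Carboniferous (60), Rhyacian (250).
The second shortest is Silurian at 24.6 Myr.

Silurian, 24.6 million years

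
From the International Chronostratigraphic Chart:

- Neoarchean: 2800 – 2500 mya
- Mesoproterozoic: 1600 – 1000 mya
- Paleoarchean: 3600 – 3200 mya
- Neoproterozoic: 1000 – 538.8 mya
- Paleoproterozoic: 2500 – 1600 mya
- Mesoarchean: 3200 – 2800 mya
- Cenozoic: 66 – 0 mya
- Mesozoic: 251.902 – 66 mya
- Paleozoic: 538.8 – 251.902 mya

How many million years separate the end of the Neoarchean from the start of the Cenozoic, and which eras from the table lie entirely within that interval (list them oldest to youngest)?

2434 million years; Paleoproterozoic, Mesoproterozoic, Neoproterozoic, Paleozoic, Mesozoic

End of Neoarchean = 2500 Ma; start of Cenozoic = 66 Ma.
Gap = 2500 − 66 = 2434 Myr.
Eras wholly inside 2500–66 Ma: Paleoproterozoic (2500–1600), Mesoproterozoic (1600–1000), Neoproterozoic (1000–538.8), Paleozoic (538.8–251.902), Mesozoic (251.902–66).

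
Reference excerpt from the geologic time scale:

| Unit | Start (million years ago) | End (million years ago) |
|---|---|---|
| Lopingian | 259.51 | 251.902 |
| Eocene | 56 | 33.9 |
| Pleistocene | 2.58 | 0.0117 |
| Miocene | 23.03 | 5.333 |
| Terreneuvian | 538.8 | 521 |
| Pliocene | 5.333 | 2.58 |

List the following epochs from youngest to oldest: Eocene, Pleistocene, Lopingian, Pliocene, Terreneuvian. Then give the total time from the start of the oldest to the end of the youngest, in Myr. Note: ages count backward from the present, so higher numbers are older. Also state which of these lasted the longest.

Pleistocene, Pliocene, Eocene, Lopingian, Terreneuvian; total span 538.7883 Myr; longest is Eocene

From the excerpt: Eocene 56–33.9; Pleistocene 2.58–0.0117; Lopingian 259.51–251.902; Pliocene 5.333–2.58; Terreneuvian 538.8–521 (Ma).
Larger Ma is earlier, so the oldest is Terreneuvian and the youngest is Pleistocene; youngest to oldest: Pleistocene, Pliocene, Eocene, Lopingian, Terreneuvian.
Oldest start 538.8 minus youngest end 0.0117 gives 538.7883 Myr overall.
Individual lengths (start − end): Pleistocene 2.5683; Lopingian 7.608; Eocene 22.1; Pliocene 2.753; Terreneuvian 17.8. The largest is Eocene at 22.1 Myr.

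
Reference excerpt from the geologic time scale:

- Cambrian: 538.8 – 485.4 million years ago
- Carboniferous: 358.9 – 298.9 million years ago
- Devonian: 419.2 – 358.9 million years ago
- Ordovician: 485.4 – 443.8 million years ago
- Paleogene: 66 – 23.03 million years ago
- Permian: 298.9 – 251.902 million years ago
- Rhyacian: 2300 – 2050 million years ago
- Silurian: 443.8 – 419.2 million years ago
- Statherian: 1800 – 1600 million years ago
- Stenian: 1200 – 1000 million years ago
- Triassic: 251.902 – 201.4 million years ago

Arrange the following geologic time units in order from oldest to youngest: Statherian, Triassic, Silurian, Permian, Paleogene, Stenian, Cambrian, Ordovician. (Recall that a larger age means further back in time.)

Read off each span (Ma): Statherian 1800–1600; Triassic 251.902–201.4; Silurian 443.8–419.2; Permian 298.9–251.902; Paleogene 66–23.03; Stenian 1200–1000; Cambrian 538.8–485.4; Ordovician 485.4–443.8.
Larger Ma is older, so oldest→youngest is Statherian, Stenian, Cambrian, Ordovician, Silurian, Permian, Triassic, Paleogene.

Statherian → Stenian → Cambrian → Ordovician → Silurian → Permian → Triassic → Paleogene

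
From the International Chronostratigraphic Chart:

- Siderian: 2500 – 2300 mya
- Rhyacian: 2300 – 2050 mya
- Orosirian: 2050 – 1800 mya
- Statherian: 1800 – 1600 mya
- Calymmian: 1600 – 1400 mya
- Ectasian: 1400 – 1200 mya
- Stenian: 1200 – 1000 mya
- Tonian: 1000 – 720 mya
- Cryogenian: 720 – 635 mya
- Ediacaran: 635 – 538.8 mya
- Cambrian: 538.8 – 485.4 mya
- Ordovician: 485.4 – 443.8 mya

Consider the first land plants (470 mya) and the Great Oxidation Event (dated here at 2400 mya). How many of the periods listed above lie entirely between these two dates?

The older date is 2400 Ma and the younger is 470 Ma.
Periods with start < 2400 and end > 470 Ma: Rhyacian (2300–2050), Orosirian (2050–1800), Statherian (1800–1600), Calymmian (1600–1400), Ectasian (1400–1200), Stenian (1200–1000), Tonian (1000–720), Cryogenian (720–635), Ediacaran (635–538.8), Cambrian (538.8–485.4).
That is 10 complete periods.

10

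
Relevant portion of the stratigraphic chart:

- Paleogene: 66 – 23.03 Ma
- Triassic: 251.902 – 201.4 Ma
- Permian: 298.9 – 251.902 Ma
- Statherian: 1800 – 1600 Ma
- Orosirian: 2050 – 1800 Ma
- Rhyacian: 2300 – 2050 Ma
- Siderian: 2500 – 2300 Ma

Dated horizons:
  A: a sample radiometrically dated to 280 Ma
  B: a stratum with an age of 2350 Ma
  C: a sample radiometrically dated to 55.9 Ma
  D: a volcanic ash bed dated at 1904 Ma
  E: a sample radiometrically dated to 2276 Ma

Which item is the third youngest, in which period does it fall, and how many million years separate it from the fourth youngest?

Sorted youngest-first by Ma: C (55.9), A (280), D (1904), E (2276), B (2350).
The third youngest is D at 1904 Ma, which lies in 2050–1800 Ma: the Orosirian.
The fourth youngest is E at 2276 Ma; separation = |1904 − 2276| = 372 Myr.

D, in the Orosirian; 372 million years to E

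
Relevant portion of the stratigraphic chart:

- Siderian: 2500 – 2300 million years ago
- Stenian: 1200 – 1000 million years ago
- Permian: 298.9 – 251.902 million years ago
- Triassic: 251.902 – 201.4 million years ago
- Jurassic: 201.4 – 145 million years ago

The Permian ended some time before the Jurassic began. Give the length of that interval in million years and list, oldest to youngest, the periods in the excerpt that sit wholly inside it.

50.502 million years; Triassic

End of Permian = 251.902 Ma; start of Jurassic = 201.4 Ma.
Gap = 251.902 − 201.4 = 50.502 Myr.
Periods wholly inside 251.902–201.4 Ma: Triassic (251.902–201.4).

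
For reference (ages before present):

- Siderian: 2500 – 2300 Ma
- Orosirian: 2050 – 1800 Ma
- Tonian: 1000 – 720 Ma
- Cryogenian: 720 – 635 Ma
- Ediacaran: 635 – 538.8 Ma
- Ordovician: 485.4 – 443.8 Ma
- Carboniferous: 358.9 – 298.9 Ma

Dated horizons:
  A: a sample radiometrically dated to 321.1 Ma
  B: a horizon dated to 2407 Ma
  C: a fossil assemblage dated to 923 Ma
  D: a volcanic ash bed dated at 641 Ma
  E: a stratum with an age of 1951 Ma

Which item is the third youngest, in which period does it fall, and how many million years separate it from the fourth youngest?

C, in the Tonian; 1028 million years to E

Smaller Ma means younger, so youngest first: A 321.1 < D 641 < C 923 < E 1951 < B 2407.
Counting 3 along gives C (923 Ma); the excerpt puts that inside the Tonian, 1000–720 Ma.
Next in line is E (1951 Ma), and 1951 − 923 = 1028 Myr.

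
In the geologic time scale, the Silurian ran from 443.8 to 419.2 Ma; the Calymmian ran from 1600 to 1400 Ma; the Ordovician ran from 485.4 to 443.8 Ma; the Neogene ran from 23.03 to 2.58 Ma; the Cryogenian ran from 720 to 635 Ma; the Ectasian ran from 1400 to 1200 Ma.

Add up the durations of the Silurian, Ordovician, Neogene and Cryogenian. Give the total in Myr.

171.65 million years

Each duration: Silurian = 24.6; Ordovician = 41.6; Neogene = 20.45; Cryogenian = 85.
Sum: 24.6 + 41.6 + 20.45 + 85 = 171.65 Myr.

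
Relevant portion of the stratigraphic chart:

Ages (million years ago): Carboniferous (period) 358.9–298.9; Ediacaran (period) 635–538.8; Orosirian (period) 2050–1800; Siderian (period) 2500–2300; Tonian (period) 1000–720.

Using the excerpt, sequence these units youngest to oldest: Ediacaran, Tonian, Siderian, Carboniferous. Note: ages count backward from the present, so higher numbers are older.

Sorting by start age (ascending Ma, since larger Ma = older): Carboniferous start 358.9, Ediacaran start 635, Tonian start 1000, Siderian start 2500.

Carboniferous, Ediacaran, Tonian, Siderian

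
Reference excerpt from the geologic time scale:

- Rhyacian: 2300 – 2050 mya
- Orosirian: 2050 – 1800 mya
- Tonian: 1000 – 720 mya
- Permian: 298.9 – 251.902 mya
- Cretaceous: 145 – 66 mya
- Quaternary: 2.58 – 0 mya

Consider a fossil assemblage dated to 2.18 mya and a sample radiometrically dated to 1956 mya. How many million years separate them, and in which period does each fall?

Elapsed time: 1956 − 2.18 = 1953.82 Myr.
2.18 Ma lies within 2.58–0 Ma: Quaternary.
1956 Ma lies within 2050–1800 Ma: Orosirian.

1953.82 million years apart; the first in the Quaternary, the second in the Orosirian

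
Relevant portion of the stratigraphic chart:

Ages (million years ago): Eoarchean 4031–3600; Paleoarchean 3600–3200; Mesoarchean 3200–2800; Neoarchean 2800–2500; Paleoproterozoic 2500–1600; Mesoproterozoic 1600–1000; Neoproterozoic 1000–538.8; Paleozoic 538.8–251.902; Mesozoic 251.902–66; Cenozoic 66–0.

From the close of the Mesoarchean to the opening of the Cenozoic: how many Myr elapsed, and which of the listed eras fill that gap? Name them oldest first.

2734 million years; Neoarchean, Paleoproterozoic, Mesoproterozoic, Neoproterozoic, Paleozoic, Mesozoic

End of Mesoarchean = 2800 Ma; start of Cenozoic = 66 Ma.
Gap = 2800 − 66 = 2734 Myr.
Eras wholly inside 2800–66 Ma: Neoarchean (2800–2500), Paleoproterozoic (2500–1600), Mesoproterozoic (1600–1000), Neoproterozoic (1000–538.8), Paleozoic (538.8–251.902), Mesozoic (251.902–66).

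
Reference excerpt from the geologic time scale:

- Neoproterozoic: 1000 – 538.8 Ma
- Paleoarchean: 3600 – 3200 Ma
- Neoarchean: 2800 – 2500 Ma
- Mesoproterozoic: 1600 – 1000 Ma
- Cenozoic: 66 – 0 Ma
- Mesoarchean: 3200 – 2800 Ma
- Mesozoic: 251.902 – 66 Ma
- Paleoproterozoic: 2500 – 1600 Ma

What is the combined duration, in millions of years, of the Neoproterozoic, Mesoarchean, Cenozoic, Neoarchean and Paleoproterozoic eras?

Each duration: Neoproterozoic = 461.2; Mesoarchean = 400; Cenozoic = 66; Neoarchean = 300; Paleoproterozoic = 900.
Sum: 461.2 + 400 + 66 + 300 + 900 = 2127.2 Myr.

2127.2 million years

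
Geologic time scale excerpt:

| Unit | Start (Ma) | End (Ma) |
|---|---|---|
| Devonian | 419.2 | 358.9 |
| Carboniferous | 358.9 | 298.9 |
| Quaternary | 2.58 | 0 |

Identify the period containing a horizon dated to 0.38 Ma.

0.38 Ma lies between 2.58 and 0 Ma, so it falls in the Quaternary.

Quaternary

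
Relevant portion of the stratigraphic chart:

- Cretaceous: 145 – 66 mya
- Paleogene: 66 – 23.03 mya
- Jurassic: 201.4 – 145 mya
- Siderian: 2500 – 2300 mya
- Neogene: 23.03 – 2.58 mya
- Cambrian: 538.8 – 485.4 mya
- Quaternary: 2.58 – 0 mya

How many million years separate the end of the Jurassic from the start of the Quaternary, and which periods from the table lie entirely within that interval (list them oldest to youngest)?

The Jurassic closes at 145 Ma and the Quaternary opens at 2.58 Ma, so the interval is 145 − 2.58 = 142.42 Myr.
A period fits inside if it starts at or after 145 Ma and ends at or before 2.58 Ma; oldest first that gives Cretaceous, Paleogene, Neogene.

142.42 million years; Cretaceous, Paleogene, Neogene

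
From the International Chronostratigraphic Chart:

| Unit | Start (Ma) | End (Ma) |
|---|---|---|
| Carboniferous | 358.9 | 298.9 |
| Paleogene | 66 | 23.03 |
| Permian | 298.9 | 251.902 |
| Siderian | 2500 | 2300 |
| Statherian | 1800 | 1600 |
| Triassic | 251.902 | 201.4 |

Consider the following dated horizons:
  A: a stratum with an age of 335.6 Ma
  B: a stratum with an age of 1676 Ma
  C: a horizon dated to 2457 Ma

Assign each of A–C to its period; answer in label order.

Match each age against the start–end ranges in the excerpt: A = 335.6 Ma → Carboniferous (358.9–298.9); B = 1676 Ma → Statherian (1800–1600); C = 2457 Ma → Siderian (2500–2300).

A — Carboniferous; B — Statherian; C — Siderian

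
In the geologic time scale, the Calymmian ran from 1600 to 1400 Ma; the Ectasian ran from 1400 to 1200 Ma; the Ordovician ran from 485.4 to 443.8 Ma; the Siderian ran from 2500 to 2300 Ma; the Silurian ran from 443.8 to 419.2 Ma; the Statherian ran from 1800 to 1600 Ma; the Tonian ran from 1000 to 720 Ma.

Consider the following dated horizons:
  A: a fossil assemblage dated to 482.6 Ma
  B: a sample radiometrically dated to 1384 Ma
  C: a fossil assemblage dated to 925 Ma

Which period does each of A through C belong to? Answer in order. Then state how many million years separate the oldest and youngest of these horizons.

A — Ordovician; B — Ectasian; C — Tonian; span 901.4 million years

A: 482.6 Ma lies in 485.4–443.8 Ma, so Ordovician.
B: 1384 Ma lies in 1400–1200 Ma, so Ectasian.
C: 925 Ma lies in 1000–720 Ma, so Tonian.
Oldest = 1384 Ma, youngest = 482.6 Ma → span 901.4 Myr.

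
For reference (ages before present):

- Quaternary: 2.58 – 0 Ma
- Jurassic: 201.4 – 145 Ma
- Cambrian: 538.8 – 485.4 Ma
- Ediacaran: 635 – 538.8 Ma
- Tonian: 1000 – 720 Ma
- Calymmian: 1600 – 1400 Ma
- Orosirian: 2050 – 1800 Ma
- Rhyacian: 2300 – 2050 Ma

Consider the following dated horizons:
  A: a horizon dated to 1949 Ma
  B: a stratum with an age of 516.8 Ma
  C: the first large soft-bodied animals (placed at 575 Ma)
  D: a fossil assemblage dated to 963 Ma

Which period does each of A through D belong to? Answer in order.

A: 1949 Ma lies in 2050–1800 Ma, so Orosirian.
B: 516.8 Ma lies in 538.8–485.4 Ma, so Cambrian.
C: 575 Ma lies in 635–538.8 Ma, so Ediacaran.
D: 963 Ma lies in 1000–720 Ma, so Tonian.

A — Orosirian; B — Cambrian; C — Ediacaran; D — Tonian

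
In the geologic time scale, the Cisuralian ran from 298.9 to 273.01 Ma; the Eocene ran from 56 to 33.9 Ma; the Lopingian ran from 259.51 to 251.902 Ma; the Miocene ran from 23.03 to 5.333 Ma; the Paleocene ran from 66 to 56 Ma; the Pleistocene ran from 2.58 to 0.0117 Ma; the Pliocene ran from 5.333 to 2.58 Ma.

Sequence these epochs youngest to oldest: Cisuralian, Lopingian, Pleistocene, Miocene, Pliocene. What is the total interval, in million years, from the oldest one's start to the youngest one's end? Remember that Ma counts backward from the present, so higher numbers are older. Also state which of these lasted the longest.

Pleistocene, Pliocene, Miocene, Lopingian, Cisuralian; total span 298.8883 Myr; longest is Cisuralian

From the excerpt: Cisuralian 298.9–273.01; Lopingian 259.51–251.902; Pleistocene 2.58–0.0117; Miocene 23.03–5.333; Pliocene 5.333–2.58 (Ma).
Larger Ma is earlier, so the oldest is Cisuralian and the youngest is Pleistocene; youngest to oldest: Pleistocene, Pliocene, Miocene, Lopingian, Cisuralian.
Oldest start 298.9 minus youngest end 0.0117 gives 298.8883 Myr overall.
Individual lengths (start − end): Pliocene 2.753; Pleistocene 2.5683; Miocene 17.697; Cisuralian 25.89; Lopingian 7.608. The largest is Cisuralian at 25.89 Myr.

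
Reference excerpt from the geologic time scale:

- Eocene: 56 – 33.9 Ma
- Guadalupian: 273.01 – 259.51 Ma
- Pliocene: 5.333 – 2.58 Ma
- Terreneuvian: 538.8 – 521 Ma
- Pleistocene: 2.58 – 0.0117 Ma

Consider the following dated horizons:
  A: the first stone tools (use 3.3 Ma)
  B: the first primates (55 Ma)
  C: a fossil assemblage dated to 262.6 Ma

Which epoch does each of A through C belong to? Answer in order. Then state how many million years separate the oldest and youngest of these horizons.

A — Pliocene; B — Eocene; C — Guadalupian; span 259.3 million years

A: 3.3 Ma lies in 5.333–2.58 Ma, so Pliocene.
B: 55 Ma lies in 56–33.9 Ma, so Eocene.
C: 262.6 Ma lies in 273.01–259.51 Ma, so Guadalupian.
Oldest = 262.6 Ma, youngest = 3.3 Ma → span 259.3 Myr.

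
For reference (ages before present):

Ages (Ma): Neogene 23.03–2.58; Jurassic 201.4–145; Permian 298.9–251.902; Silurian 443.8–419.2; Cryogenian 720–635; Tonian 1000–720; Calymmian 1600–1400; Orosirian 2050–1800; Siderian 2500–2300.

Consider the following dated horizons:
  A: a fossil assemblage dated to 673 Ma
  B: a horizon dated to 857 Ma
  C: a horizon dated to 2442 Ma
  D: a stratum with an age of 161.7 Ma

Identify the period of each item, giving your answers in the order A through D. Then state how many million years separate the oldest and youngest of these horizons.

Match each age against the start–end ranges in the excerpt: A = 673 Ma → Cryogenian (720–635); B = 857 Ma → Tonian (1000–720); C = 2442 Ma → Siderian (2500–2300); D = 161.7 Ma → Jurassic (201.4–145).
The largest age is 2442 Ma and the smallest is 161.7 Ma; their difference is 2280.3 Myr.

A — Cryogenian; B — Tonian; C — Siderian; D — Jurassic; span 2280.3 million years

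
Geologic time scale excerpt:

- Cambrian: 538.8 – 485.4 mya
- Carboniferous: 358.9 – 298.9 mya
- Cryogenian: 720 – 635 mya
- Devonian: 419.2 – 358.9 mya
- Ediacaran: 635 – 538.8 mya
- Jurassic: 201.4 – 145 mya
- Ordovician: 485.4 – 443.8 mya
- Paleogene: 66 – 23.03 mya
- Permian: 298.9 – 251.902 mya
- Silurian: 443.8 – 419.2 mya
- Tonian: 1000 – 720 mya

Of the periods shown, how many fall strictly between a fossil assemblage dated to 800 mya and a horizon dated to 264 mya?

The older date is 800 Ma and the younger is 264 Ma.
Periods with start < 800 and end > 264 Ma: Cryogenian (720–635), Ediacaran (635–538.8), Cambrian (538.8–485.4), Ordovician (485.4–443.8), Silurian (443.8–419.2), Devonian (419.2–358.9), Carboniferous (358.9–298.9).
That is 7 complete periods.

7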